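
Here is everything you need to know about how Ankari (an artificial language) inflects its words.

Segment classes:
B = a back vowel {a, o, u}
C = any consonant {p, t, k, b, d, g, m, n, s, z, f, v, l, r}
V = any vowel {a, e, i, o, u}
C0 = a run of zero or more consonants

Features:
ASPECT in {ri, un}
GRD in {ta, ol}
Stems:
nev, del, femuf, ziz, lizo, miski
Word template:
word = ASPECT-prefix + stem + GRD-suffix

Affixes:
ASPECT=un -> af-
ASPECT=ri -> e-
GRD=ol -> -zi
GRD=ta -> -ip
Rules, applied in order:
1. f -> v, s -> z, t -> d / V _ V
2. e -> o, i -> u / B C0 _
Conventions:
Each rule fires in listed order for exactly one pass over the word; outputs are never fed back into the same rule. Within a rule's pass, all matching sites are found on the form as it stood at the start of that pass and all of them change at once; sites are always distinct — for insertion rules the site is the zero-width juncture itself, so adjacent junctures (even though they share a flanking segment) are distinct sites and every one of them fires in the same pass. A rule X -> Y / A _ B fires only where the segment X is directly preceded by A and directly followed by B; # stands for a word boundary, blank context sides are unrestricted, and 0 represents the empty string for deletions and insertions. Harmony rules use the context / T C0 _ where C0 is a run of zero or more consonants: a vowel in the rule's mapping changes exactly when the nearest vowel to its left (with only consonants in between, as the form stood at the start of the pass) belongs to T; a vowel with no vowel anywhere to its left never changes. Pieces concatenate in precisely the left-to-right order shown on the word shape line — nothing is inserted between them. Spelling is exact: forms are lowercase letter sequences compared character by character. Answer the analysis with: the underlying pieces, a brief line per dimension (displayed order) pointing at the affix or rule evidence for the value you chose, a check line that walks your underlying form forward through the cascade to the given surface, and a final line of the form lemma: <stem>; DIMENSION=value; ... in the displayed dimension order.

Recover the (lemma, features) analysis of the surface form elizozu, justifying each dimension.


underlying: e-lizo-zi
ASPECT=ri - signalled by the affix e-
GRD=ol - signalled by the affix -zi
check: elizozi -> elizozi -> elizozu
lemma: lizo; ASPECT=ri; GRD=ol


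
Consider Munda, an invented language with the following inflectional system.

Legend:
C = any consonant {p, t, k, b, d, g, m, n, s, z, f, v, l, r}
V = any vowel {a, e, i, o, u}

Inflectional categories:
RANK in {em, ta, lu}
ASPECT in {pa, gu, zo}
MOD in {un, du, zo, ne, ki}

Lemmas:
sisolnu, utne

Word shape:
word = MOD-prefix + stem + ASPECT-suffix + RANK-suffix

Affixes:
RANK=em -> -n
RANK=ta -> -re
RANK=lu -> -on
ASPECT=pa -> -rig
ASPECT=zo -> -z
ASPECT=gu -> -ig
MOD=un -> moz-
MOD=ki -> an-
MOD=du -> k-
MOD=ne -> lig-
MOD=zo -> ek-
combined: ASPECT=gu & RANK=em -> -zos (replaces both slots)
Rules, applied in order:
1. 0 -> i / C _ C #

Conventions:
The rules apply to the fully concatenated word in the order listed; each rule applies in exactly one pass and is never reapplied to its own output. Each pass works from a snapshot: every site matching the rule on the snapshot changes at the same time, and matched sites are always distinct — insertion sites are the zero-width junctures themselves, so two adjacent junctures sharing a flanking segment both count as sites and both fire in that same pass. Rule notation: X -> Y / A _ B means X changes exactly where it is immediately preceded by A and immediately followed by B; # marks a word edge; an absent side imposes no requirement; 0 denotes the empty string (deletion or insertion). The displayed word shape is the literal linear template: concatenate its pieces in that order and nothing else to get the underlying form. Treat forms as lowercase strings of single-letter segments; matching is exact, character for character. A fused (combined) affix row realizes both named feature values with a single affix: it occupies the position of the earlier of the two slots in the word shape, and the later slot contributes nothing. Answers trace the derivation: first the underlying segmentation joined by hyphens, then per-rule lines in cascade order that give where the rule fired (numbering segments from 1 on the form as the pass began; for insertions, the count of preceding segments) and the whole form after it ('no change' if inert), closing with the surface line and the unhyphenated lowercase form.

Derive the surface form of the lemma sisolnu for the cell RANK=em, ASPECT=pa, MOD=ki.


underlying: an-sisolnu-rig-n
1. 0 -> i / C _ C #: inserts after position(s) 12: ansisolnurigin
surface: ansisolnurigin


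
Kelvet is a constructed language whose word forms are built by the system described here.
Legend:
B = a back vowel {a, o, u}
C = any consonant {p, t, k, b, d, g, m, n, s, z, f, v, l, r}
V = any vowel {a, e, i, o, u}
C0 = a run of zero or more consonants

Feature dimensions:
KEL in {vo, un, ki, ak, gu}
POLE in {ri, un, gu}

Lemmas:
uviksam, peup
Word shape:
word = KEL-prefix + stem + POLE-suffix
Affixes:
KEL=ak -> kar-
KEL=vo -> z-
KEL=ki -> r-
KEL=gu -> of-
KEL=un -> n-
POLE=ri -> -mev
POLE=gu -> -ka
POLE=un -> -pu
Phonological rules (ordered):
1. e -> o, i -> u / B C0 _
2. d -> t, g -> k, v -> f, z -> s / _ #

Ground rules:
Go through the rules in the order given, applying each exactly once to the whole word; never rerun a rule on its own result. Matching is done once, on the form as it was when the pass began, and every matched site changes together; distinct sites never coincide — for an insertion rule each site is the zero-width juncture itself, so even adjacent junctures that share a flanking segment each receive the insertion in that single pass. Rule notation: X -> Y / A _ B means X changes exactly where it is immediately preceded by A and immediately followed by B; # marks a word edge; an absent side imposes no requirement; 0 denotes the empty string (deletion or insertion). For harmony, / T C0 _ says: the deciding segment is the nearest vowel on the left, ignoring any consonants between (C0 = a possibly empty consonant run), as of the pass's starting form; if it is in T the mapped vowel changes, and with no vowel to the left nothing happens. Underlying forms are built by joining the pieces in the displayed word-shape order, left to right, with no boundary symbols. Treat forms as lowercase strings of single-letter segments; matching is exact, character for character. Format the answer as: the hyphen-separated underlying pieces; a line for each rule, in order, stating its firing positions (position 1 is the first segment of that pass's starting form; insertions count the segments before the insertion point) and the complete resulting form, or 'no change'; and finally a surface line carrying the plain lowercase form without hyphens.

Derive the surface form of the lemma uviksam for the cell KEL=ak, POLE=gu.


underlying: kar-uviksam-ka
1. e -> o, i -> u / B C0 _: fires at position(s) 6: karuvuksamka
2. d -> t, g -> k, v -> f, z -> s / _ #: no change
surface: karuvuksamka


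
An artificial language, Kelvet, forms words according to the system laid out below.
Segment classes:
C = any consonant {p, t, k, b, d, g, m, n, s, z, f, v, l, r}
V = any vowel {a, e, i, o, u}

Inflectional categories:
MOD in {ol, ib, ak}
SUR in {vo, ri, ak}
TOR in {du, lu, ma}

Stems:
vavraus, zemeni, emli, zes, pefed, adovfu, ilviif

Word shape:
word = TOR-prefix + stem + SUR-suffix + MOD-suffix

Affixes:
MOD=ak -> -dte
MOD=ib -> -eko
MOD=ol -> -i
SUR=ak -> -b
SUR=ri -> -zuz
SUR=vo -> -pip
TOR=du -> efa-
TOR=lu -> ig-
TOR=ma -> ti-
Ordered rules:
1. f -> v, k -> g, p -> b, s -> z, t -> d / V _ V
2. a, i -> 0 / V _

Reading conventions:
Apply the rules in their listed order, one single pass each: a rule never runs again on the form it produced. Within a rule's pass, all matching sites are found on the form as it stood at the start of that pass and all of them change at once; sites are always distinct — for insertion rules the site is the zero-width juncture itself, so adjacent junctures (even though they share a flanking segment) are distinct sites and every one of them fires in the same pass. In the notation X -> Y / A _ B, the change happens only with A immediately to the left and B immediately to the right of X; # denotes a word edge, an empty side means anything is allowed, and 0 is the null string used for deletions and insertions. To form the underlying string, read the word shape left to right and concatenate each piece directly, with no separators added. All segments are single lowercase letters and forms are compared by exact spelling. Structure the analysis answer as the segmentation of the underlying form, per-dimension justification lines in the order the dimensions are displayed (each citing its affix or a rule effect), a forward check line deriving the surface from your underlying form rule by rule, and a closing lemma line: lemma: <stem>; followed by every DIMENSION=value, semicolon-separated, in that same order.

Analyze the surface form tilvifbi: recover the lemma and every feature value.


underlying: ti-ilviif-b-i
MOD=ol - signalled by the affix -i
SUR=ak - signalled by the affix -b
TOR=ma - signalled by the affix ti-
check: tiilviifbi -> tiilviifbi -> tilvifbi
lemma: ilviif; MOD=ol; SUR=ak; TOR=ma


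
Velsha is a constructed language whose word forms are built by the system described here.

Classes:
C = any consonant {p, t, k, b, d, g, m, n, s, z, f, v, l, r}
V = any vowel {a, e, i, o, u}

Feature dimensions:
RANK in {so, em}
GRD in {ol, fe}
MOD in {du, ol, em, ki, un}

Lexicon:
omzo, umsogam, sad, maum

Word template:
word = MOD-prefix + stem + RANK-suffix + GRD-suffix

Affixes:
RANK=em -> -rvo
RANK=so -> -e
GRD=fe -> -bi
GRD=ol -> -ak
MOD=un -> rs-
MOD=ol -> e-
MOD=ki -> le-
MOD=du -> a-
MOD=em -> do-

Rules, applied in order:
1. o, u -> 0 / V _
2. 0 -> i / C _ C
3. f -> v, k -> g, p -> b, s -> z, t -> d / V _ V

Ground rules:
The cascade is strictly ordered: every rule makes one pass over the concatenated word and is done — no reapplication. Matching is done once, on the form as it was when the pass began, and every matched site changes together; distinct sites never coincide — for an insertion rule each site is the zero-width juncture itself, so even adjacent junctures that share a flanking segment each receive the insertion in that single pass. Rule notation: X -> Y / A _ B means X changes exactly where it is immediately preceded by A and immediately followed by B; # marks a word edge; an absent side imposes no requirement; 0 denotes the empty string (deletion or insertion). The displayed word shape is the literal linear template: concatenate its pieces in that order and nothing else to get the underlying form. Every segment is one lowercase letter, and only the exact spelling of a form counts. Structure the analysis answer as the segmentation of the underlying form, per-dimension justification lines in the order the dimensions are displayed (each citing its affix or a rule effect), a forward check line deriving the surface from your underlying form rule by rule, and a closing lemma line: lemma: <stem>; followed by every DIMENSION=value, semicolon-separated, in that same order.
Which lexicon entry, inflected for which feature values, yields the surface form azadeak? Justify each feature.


underlying: a-sad-e-ak
RANK=so - signalled by the affix -e
GRD=ol - signalled by the affix -ak
MOD=du - signalled by the affix a-
check: asadeak -> asadeak -> asadeak -> azadeak
lemma: sad; RANK=so; GRD=ol; MOD=du


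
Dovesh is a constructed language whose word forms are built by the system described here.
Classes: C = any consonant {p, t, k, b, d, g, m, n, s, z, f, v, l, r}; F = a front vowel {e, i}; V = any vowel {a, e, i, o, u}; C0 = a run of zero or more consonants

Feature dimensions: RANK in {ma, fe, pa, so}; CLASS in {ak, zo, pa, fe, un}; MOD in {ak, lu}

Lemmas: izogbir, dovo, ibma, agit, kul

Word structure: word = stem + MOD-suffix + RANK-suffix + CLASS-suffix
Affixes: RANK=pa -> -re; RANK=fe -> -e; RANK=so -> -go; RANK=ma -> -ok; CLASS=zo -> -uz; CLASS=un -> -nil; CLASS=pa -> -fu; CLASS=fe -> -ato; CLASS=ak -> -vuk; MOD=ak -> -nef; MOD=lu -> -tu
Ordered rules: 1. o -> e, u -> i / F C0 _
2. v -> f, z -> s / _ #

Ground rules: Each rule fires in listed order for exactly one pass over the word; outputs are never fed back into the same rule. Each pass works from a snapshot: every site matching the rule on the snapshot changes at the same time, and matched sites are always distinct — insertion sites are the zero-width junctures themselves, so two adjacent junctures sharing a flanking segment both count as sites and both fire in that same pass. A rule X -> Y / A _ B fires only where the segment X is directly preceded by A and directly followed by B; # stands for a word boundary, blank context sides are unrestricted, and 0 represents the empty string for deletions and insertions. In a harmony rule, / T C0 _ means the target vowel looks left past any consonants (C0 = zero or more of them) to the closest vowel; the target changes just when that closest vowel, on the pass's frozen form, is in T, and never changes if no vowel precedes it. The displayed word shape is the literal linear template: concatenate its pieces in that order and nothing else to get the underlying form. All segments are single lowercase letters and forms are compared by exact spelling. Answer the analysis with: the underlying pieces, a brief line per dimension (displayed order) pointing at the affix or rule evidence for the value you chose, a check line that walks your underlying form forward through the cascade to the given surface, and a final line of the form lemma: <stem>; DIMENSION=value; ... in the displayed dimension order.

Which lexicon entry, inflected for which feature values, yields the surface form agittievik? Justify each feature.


underlying: agit-tu-e-vuk
RANK=fe - signalled by the affix -e
CLASS=ak - signalled by the affix -vuk
MOD=lu - signalled by the affix -tu
check: agittuevuk -> agittievik -> agittievik
lemma: agit; RANK=fe; CLASS=ak; MOD=lu


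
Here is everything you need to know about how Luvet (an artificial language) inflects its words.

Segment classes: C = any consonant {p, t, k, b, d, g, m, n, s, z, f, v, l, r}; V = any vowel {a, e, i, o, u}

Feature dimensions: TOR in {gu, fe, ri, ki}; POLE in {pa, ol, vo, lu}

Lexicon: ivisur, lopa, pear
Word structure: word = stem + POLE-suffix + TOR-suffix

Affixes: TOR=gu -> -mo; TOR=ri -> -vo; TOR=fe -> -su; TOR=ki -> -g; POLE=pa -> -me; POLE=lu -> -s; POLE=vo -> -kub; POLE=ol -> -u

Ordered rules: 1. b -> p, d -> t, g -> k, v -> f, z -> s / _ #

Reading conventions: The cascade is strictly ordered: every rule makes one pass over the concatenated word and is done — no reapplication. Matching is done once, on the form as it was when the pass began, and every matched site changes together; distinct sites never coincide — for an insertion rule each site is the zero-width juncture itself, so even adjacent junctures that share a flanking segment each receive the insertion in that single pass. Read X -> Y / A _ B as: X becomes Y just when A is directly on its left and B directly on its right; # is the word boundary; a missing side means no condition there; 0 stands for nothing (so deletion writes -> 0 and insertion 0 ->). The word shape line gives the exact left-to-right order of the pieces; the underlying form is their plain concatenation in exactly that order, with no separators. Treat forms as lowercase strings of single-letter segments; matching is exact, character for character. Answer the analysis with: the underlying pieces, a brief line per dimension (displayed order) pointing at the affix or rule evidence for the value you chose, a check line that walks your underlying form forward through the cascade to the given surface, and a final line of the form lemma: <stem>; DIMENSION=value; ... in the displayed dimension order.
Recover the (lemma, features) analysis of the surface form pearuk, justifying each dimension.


underlying: pear-u-g
TOR=ki - signalled by the affix -g
POLE=ol - signalled by the affix -u
check: pearug -> pearuk
lemma: pear; TOR=ki; POLE=ol


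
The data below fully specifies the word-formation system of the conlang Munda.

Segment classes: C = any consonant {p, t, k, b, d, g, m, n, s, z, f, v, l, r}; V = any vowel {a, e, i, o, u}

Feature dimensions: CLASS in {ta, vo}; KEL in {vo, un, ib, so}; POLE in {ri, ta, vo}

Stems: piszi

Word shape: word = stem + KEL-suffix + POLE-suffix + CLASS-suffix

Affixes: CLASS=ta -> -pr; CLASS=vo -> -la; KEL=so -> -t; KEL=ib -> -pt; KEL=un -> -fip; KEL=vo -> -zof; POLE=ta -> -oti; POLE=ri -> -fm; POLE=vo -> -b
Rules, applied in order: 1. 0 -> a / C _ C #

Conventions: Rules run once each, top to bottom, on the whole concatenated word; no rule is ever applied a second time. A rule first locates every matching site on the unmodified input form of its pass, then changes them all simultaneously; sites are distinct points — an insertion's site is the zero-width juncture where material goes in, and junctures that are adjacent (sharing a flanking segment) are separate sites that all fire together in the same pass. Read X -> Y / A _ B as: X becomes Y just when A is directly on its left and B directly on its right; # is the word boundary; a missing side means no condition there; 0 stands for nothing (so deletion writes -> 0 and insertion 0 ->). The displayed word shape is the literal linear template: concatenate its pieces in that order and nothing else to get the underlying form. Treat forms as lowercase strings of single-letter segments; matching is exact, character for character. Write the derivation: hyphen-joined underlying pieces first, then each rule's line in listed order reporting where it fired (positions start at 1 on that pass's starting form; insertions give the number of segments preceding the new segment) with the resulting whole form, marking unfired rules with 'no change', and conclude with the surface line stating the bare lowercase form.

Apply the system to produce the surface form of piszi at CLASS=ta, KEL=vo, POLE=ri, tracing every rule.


underlying: piszi-zof-fm-pr
1. 0 -> a / C _ C #: inserts after position(s) 11: piszizoffmpar
surface: piszizoffmpar


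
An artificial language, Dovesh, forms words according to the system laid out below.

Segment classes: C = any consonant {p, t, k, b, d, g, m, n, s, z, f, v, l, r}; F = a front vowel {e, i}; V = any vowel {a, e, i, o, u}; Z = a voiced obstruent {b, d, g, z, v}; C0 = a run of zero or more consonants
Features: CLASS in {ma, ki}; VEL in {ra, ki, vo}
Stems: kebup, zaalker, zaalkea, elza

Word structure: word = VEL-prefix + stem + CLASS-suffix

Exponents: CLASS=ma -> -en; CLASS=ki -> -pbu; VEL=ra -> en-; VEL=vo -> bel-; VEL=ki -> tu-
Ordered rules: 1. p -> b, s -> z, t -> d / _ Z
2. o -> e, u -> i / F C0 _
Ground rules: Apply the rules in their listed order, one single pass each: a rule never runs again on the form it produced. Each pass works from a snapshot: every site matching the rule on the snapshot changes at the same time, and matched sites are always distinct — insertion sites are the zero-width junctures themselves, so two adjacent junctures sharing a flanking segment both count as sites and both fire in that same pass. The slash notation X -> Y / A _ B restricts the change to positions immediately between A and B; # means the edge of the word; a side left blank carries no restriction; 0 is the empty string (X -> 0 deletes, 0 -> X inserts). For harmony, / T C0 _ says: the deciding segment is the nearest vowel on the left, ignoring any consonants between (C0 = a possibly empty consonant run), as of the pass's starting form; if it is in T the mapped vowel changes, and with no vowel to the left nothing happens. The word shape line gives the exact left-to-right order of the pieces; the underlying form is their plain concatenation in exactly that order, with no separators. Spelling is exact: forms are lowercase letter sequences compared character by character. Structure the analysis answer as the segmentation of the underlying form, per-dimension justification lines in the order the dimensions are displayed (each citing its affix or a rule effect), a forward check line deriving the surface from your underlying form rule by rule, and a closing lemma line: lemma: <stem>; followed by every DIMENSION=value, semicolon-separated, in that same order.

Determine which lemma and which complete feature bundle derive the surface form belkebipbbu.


underlying: bel-kebup-pbu
CLASS=ki - signalled by the affix -pbu
VEL=vo - signalled by the affix bel-
check: belkebuppbu -> belkebupbbu -> belkebipbbu
lemma: kebup; CLASS=ki; VEL=vo


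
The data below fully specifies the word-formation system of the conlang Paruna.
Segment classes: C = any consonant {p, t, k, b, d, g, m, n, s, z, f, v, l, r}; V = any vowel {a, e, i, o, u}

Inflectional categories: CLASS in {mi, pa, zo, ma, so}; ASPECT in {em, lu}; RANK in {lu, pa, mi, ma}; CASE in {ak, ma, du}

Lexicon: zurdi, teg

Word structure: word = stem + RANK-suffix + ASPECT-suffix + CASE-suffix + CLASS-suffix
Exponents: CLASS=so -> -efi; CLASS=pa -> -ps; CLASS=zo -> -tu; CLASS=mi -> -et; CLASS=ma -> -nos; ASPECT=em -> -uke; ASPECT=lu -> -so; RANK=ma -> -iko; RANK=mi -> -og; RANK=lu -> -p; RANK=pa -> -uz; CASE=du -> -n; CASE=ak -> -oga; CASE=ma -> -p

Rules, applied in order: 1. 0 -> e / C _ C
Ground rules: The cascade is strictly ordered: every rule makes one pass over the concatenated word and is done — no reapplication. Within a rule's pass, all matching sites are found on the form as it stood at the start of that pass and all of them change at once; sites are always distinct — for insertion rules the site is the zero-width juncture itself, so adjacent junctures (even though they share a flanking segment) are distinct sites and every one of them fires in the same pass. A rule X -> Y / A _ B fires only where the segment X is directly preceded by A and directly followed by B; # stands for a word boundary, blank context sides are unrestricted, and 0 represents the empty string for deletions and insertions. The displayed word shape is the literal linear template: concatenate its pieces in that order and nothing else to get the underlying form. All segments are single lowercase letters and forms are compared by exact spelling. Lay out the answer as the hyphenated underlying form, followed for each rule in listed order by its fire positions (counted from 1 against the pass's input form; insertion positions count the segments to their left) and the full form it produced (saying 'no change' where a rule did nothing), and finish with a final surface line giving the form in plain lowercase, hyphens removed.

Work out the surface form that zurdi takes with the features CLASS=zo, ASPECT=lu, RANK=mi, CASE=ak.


underlying: zurdi-og-so-oga-tu
1. 0 -> e / C _ C: inserts after position(s) 3, 7: zurediogesoogatu
surface: zurediogesoogatu


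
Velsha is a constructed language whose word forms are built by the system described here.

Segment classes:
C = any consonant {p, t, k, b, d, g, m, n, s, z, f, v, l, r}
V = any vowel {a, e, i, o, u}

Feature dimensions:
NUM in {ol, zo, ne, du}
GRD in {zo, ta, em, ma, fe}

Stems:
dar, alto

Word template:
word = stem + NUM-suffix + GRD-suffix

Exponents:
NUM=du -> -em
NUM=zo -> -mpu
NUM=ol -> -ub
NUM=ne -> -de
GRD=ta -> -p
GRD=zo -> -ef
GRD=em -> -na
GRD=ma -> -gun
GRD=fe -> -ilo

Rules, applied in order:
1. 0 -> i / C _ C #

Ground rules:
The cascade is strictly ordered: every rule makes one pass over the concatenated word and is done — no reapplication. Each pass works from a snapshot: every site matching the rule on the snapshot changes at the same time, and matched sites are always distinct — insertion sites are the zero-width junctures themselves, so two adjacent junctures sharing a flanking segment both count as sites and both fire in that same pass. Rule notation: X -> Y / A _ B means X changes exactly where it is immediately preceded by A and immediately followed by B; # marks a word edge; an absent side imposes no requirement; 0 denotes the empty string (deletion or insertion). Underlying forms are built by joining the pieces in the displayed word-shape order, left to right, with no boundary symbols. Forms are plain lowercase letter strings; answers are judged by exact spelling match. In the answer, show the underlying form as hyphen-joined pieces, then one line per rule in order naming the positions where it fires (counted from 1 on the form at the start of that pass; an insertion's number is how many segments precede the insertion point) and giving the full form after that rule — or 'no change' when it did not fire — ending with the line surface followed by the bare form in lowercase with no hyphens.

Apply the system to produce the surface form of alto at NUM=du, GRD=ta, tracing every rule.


underlying: alto-em-p
1. 0 -> i / C _ C #: inserts after position(s) 6: altoemip
surface: altoemip


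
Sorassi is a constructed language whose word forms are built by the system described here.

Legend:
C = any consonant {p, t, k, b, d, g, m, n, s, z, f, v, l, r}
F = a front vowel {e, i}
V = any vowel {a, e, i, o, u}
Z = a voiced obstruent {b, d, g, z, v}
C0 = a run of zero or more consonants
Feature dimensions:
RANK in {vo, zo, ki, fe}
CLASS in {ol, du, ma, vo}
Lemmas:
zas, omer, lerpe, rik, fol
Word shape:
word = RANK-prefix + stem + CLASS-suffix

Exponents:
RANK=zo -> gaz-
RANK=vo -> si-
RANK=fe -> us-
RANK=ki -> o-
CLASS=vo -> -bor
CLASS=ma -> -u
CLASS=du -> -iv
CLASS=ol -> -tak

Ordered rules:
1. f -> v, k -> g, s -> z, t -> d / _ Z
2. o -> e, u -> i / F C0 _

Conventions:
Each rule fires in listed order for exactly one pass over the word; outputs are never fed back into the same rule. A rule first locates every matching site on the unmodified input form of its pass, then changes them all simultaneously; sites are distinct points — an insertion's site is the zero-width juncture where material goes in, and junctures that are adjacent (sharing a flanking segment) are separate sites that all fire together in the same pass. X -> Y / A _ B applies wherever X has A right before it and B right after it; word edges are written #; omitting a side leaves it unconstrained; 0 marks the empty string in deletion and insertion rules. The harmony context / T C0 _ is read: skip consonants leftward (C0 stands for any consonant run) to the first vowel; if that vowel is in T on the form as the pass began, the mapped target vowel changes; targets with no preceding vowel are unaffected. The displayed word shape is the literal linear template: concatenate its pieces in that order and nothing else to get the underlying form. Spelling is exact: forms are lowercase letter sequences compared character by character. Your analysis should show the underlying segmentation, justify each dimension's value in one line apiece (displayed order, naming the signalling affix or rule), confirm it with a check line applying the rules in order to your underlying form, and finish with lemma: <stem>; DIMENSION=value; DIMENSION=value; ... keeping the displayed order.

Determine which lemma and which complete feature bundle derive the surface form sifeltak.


underlying: si-fol-tak
RANK=vo - signalled by the affix si-
CLASS=ol - signalled by the affix -tak
check: sifoltak -> sifoltak -> sifeltak
lemma: fol; RANK=vo; CLASS=ol


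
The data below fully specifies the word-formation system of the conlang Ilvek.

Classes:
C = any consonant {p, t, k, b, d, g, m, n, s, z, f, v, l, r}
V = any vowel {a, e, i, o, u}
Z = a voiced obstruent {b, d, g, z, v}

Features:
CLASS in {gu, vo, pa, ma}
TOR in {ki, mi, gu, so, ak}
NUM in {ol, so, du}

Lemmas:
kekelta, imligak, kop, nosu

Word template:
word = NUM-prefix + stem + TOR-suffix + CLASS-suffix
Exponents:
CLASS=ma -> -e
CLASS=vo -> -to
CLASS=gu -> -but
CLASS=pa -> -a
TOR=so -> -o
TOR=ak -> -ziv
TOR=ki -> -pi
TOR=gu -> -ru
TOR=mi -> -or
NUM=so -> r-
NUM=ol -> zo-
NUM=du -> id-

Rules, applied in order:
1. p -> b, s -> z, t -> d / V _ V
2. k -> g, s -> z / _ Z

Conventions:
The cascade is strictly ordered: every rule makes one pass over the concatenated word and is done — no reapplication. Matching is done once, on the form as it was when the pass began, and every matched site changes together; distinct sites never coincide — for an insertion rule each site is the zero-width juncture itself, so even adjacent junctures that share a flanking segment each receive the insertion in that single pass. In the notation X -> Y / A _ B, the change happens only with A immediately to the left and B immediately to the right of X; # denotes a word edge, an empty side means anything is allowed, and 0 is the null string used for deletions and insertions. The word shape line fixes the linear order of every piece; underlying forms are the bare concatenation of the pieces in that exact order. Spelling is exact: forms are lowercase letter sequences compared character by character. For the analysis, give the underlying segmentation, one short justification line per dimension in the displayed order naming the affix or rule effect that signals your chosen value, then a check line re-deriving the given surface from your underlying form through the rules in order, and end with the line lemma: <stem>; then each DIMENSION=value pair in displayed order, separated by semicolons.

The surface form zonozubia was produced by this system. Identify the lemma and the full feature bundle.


underlying: zo-nosu-pi-a
CLASS=pa - signalled by the affix -a
TOR=ki - signalled by the affix -pi
NUM=ol - signalled by the affix zo-
check: zonosupia -> zonozubia -> zonozubia
lemma: nosu; CLASS=pa; TOR=ki; NUM=ol


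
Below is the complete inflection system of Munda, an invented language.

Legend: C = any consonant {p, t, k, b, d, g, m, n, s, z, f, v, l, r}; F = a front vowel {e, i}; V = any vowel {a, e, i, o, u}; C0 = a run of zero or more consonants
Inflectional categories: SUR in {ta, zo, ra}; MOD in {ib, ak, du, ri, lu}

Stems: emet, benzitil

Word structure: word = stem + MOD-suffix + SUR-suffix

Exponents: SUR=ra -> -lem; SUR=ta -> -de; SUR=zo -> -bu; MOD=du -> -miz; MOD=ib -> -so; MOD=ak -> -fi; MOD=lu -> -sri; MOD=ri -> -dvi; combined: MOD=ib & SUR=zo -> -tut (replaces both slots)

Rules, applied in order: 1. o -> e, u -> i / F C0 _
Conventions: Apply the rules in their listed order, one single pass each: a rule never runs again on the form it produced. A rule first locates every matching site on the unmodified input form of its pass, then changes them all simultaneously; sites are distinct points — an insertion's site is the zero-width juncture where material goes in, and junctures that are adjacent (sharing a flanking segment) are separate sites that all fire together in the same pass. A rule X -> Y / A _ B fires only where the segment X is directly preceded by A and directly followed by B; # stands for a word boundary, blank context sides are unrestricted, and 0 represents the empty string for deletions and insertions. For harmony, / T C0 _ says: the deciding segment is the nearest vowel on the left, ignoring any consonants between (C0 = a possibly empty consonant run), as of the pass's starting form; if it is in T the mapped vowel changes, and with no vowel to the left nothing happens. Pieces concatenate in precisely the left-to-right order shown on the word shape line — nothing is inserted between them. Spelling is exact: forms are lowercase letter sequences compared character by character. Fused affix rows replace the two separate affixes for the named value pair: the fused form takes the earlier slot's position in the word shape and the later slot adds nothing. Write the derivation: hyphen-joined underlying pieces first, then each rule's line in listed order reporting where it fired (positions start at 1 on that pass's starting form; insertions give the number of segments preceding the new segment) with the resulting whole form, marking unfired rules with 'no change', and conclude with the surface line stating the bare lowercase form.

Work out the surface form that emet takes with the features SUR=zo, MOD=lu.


underlying: emet-sri-bu
1. o -> e, u -> i / F C0 _: fires at position(s) 9: emetsribi
surface: emetsribi


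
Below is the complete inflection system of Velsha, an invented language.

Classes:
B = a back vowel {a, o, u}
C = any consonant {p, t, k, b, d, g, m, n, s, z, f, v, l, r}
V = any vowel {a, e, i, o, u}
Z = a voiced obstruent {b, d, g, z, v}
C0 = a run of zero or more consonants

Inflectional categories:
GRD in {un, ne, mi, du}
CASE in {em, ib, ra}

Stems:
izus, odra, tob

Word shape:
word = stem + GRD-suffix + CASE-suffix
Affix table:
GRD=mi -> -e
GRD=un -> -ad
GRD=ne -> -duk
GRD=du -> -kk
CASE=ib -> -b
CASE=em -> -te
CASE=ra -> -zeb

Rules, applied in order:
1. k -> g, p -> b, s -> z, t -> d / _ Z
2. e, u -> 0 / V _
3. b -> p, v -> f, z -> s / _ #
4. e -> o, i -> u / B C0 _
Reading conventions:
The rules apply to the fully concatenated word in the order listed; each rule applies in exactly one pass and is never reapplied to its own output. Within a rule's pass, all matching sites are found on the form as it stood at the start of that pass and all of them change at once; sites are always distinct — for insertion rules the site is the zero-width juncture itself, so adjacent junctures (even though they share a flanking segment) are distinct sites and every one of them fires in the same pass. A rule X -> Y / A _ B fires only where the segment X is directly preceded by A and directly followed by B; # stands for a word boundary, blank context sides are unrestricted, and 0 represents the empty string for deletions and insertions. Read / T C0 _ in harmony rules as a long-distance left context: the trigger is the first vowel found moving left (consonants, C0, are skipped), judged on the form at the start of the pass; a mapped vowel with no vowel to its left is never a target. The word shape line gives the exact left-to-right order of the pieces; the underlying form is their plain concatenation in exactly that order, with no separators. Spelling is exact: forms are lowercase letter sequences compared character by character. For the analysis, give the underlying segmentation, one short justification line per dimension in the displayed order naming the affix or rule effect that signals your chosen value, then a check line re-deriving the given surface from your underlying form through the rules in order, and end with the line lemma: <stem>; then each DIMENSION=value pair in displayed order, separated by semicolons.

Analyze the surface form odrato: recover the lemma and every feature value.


underlying: odra-e-te
GRD=mi - signalled by the affix -e
CASE=em - signalled by the affix -te
check: odraete -> odraete -> odrate -> odrate -> odrato
lemma: odra; GRD=mi; CASE=em


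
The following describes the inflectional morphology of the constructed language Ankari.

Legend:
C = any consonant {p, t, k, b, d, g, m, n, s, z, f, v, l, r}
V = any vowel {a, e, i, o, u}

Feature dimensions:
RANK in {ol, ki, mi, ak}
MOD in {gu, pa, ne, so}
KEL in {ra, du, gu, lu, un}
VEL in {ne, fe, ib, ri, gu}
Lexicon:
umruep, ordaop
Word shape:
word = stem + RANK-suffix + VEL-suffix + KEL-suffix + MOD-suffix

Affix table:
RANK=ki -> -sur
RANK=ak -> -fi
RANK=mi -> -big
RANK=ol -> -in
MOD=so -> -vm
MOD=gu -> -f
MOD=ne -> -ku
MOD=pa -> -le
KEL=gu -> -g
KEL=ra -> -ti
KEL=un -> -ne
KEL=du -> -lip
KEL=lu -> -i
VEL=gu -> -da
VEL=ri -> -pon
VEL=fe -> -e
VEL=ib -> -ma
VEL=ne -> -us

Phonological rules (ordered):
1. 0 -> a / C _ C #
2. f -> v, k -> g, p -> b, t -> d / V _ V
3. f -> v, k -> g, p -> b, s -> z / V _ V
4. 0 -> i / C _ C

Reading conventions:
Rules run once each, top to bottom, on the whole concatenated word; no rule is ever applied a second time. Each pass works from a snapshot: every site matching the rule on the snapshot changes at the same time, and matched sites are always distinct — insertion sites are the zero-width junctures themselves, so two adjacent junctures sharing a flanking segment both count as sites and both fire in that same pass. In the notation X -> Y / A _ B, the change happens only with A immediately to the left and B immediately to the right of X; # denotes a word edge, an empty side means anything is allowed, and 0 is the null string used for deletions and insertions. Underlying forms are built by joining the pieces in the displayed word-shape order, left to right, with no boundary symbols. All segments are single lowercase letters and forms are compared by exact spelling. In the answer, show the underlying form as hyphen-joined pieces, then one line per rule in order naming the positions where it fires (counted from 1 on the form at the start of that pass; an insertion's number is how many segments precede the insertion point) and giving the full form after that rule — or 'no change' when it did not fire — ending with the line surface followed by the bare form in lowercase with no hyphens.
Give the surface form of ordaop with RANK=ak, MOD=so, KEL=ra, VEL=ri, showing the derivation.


underlying: ordaop-fi-pon-ti-vm
1. 0 -> a / C _ C #: inserts after position(s) 14: ordaopfipontivam
2. f -> v, k -> g, p -> b, t -> d / V _ V: fires at position(s) 9: ordaopfibontivam
3. f -> v, k -> g, p -> b, s -> z / V _ V: no change
4. 0 -> i / C _ C: inserts after position(s) 2, 6, 11: oridaopifibonitivam
surface: oridaopifibonitivam


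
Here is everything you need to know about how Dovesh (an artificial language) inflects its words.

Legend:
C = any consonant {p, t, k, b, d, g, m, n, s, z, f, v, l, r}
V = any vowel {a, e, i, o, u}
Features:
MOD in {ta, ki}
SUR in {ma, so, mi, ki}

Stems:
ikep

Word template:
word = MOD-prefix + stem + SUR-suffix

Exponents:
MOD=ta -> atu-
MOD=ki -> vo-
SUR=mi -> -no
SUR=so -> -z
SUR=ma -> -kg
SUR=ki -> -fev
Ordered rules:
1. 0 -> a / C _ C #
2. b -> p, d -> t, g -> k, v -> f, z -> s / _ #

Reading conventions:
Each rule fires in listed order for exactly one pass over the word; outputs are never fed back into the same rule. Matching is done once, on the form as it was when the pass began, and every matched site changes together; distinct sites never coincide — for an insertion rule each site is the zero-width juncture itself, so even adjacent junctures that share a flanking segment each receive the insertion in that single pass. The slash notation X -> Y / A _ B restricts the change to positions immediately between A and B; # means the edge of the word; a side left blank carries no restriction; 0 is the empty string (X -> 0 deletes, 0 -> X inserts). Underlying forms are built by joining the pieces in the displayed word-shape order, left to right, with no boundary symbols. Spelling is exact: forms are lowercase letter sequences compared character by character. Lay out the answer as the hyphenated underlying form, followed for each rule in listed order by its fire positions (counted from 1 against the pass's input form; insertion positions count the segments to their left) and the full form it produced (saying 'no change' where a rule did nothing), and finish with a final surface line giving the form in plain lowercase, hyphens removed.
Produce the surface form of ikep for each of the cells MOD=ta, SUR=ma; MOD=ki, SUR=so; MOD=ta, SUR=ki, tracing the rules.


cell MOD=ta, SUR=ma:
underlying: atu-ikep-kg
1. 0 -> a / C _ C #: inserts after position(s) 8: atuikepkag
2. b -> p, d -> t, g -> k, v -> f, z -> s / _ #: fires at position(s) 10: atuikepkak
surface: atuikepkak

cell MOD=ki, SUR=so:
underlying: vo-ikep-z
1. 0 -> a / C _ C #: inserts after position(s) 6: voikepaz
2. b -> p, d -> t, g -> k, v -> f, z -> s / _ #: fires at position(s) 8: voikepas
surface: voikepas

cell MOD=ta, SUR=ki:
underlying: atu-ikep-fev
1. 0 -> a / C _ C #: no change
2. b -> p, d -> t, g -> k, v -> f, z -> s / _ #: fires at position(s) 10: atuikepfef
surface: atuikepfef


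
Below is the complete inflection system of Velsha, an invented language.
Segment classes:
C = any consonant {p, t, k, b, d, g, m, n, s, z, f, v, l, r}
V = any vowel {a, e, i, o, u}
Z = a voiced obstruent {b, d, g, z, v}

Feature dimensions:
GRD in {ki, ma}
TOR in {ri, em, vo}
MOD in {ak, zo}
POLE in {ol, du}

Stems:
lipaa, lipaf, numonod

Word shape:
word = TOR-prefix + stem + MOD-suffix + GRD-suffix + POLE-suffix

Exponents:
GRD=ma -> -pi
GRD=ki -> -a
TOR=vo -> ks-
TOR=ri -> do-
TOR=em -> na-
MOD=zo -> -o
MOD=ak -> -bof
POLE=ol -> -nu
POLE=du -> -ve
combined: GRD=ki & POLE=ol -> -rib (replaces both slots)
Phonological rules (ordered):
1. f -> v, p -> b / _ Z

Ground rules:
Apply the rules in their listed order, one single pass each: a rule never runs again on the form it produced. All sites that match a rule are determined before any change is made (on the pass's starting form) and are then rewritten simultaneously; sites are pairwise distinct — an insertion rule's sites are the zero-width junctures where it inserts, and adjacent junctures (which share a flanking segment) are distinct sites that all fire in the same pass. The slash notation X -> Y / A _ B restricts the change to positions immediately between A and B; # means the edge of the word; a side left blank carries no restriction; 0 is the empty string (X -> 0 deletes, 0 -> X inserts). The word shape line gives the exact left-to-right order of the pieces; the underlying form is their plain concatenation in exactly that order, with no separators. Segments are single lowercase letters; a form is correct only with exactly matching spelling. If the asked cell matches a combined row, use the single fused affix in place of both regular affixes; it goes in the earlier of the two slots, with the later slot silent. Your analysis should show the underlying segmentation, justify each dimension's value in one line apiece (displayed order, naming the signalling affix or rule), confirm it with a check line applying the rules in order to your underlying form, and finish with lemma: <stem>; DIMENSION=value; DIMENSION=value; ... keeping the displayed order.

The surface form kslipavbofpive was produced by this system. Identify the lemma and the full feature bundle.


underlying: ks-lipaf-bof-pi-ve
GRD=ma - signalled by the affix -pi
TOR=vo - signalled by the affix ks-
MOD=ak - signalled by the affix -bof
POLE=du - signalled by the affix -ve
check: kslipafbofpive -> kslipavbofpive
lemma: lipaf; GRD=ma; TOR=vo; MOD=ak; POLE=du
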